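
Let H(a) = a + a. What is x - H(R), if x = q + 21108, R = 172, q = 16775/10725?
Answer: 809857/39 ≈ 20766.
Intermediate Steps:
q = 61/39 (q = 16775*(1/10725) = 61/39 ≈ 1.5641)
H(a) = 2*a
x = 823273/39 (x = 61/39 + 21108 = 823273/39 ≈ 21110.)
x - H(R) = 823273/39 - 2*172 = 823273/39 - 1*344 = 823273/39 - 344 = 809857/39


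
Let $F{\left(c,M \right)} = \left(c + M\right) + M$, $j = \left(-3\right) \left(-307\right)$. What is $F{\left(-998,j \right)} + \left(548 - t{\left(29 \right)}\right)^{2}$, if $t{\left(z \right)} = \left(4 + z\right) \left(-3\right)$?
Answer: $419453$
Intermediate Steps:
$j = 921$
$t{\left(z \right)} = -12 - 3 z$
$F{\left(c,M \right)} = c + 2 M$ ($F{\left(c,M \right)} = \left(M + c\right) + M = c + 2 M$)
$F{\left(-998,j \right)} + \left(548 - t{\left(29 \right)}\right)^{2} = \left(-998 + 2 \cdot 921\right) + \left(548 - \left(-12 - 87\right)\right)^{2} = \left(-998 + 1842\right) + \left(548 - \left(-12 - 87\right)\right)^{2} = 844 + \left(548 - -99\right)^{2} = 844 + \left(548 + 99\right)^{2} = 844 + 647^{2} = 844 + 418609 = 419453$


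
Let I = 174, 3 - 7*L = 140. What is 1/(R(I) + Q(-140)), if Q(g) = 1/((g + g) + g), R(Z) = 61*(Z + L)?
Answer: 420/3956459 ≈ 0.00010616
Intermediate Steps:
L = -137/7 (L = 3/7 - ⅐*140 = 3/7 - 20 = -137/7 ≈ -19.571)
R(Z) = -8357/7 + 61*Z (R(Z) = 61*(Z - 137/7) = 61*(-137/7 + Z) = -8357/7 + 61*Z)
Q(g) = 1/(3*g) (Q(g) = 1/(2*g + g) = 1/(3*g))
1/(R(I) + Q(-140)) = 1/((-8357/7 + 61*174) + (⅓)/(-140)) = 1/((-8357/7 + 10614) + (⅓)*(-1/140)) = 1/(65941/7 - 1/420) = 1/(3956459/420) = 420/3956459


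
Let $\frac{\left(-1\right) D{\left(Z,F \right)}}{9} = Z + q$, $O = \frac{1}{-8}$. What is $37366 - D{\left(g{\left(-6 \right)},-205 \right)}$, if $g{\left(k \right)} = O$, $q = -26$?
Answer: $\frac{297047}{8} \approx 37131.0$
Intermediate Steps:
$O = - \frac{1}{8} \approx -0.125$
$g{\left(k \right)} = - \frac{1}{8}$
$D{\left(Z,F \right)} = 234 - 9 Z$ ($D{\left(Z,F \right)} = - 9 \left(Z - 26\right) = - 9 \left(-26 + Z\right) = 234 - 9 Z$)
$37366 - D{\left(g{\left(-6 \right)},-205 \right)} = 37366 - \left(234 - - \frac{9}{8}\right) = 37366 - \left(234 + \frac{9}{8}\right) = 37366 - \frac{1881}{8} = \frac{297047}{8}$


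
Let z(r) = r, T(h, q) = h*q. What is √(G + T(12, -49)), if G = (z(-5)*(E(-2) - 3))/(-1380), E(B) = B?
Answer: I*√11198217/138 ≈ 24.249*I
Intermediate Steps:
G = -5/276 (G = -5*(-2 - 3)/(-1380) = -5*(-5)*(-1/1380) = 25*(-1/1380) = -5/276 ≈ -0.018116)
√(G + T(12, -49)) = √(-5/276 + 12*(-49)) = √(-5/276 - 588) = √(-162293/276) = I*√11198217/138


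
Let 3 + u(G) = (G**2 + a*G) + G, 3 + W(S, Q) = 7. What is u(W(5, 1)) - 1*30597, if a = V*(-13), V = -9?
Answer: -30112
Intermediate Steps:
W(S, Q) = 4 (W(S, Q) = -3 + 7 = 4)
a = 117 (a = -9*(-13) = 117)
u(G) = -3 + G**2 + 118*G (u(G) = -3 + ((G**2 + 117*G) + G) = -3 + (G**2 + 118*G) = -3 + G**2 + 118*G)
u(W(5, 1)) - 1*30597 = (-3 + 4**2 + 118*4) - 1*30597 = (-3 + 16 + 472) - 30597 = 485 - 30597 = -30112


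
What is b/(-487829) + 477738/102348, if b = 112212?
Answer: 12309432057/2773795694 ≈ 4.4378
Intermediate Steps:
b/(-487829) + 477738/102348 = 112212/(-487829) + 477738/102348 = 112212*(-1/487829) + 477738*(1/102348) = -112212/487829 + 26541/5686 = 12309432057/2773795694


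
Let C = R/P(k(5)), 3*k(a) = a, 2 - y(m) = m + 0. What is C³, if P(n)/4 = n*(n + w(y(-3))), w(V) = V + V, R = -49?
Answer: -250047/1000000 ≈ -0.25005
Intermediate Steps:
y(m) = 2 - m (y(m) = 2 - (m + 0) = 2 - m)
k(a) = a/3
w(V) = 2*V
P(n) = 4*n*(10 + n) (P(n) = 4*(n*(n + 2*(2 - 1*(-3)))) = 4*(n*(n + 2*(2 + 3))) = 4*(n*(n + 2*5)) = 4*(n*(n + 10)) = 4*(n*(10 + n)) = 4*n*(10 + n))
C = -63/100 (C = -49*3/(20*(10 + (⅓)*5)) = -49*3/(20*(10 + 5/3)) = -49/(4*(5/3)*(35/3)) = -49/700/9 = -49*9/700 = -63/100 ≈ -0.63000)
C³ = (-63/100)³ = -250047/1000000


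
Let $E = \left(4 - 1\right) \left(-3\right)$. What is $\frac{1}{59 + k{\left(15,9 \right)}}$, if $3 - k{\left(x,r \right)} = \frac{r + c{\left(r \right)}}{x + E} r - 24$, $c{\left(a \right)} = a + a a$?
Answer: $- \frac{2}{125} \approx -0.016$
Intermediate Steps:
$E = -9$ ($E = 3 \left(-3\right) = -9$)
$c{\left(a \right)} = a + a^{2}$
$k{\left(x,r \right)} = 27 - \frac{r \left(r + r \left(1 + r\right)\right)}{-9 + x}$ ($k{\left(x,r \right)} = 3 - \left(\frac{r + r \left(1 + r\right)}{x - 9} r - 24\right) = 3 - \left(\frac{r + r \left(1 + r\right)}{-9 + x} r - 24\right) = 3 - \left(\frac{r \left(r + r \left(1 + r\right)\right)}{-9 + x} - 24\right) = 3 - \left(-24 + \frac{r \left(r + r \left(1 + r\right)\right)}{-9 + x}\right) = 27 - \frac{r \left(r + r \left(1 + r\right)\right)}{-9 + x}$)
$\frac{1}{59 + k{\left(15,9 \right)}} = \frac{1}{59 + \frac{-243 - 9^{3} - 2 \cdot 9^{2} + 27 \cdot 15}{-9 + 15}} = \frac{1}{59 + \frac{-243 - 729 - 162 + 405}{6}} = \frac{1}{59 + \frac{1}{6} \left(-729\right)} = \frac{1}{59 - \frac{243}{2}} = \frac{1}{- \frac{125}{2}} = - \frac{2}{125}$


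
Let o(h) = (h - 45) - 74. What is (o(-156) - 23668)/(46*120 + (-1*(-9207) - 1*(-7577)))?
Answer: -23943/22304 ≈ -1.0735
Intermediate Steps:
o(h) = -119 + h (o(h) = (-45 + h) - 74 = -119 + h)
(o(-156) - 23668)/(46*120 + (-1*(-9207) - 1*(-7577))) = ((-119 - 156) - 23668)/(46*120 + (-1*(-9207) - 1*(-7577))) = (-275 - 23668)/(5520 + (9207 + 7577)) = -23943/(5520 + 16784) = -23943/22304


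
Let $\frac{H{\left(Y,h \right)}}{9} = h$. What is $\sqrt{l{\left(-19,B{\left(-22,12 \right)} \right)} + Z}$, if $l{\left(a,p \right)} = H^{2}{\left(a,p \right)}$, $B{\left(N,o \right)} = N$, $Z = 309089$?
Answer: $\sqrt{348293} \approx 590.16$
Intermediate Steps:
$H{\left(Y,h \right)} = 9 h$
$l{\left(a,p \right)} = 81 p^{2}$ ($l{\left(a,p \right)} = \left(9 p\right)^{2} = 81 p^{2}$)
$\sqrt{l{\left(-19,B{\left(-22,12 \right)} \right)} + Z} = \sqrt{81 \left(-22\right)^{2} + 309089} = \sqrt{81 \cdot 484 + 309089} = \sqrt{39204 + 309089} = \sqrt{348293}$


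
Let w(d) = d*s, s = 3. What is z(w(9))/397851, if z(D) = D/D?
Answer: 1/397851 ≈ 2.5135e-6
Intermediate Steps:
w(d) = 3*d (w(d) = d*3 = 3*d)
z(D) = 1
z(w(9))/397851 = 1/397851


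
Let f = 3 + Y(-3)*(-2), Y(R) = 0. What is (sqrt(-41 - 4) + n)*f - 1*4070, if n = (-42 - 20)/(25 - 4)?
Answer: -28552/7 + 9*I*sqrt(5) ≈ -4078.9 + 20.125*I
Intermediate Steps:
f = 3 (f = 3 + 0*(-2) = 3 + 0 = 3)
n = -62/21 ≈ -2.9524
(sqrt(-41 - 4) + n)*f - 1*4070 = (sqrt(-41 - 4) - 62/21)*3 - 1*4070 = (sqrt(-45) - 62/21)*3 - 4070 = (3*I*sqrt(5) - 62/21)*3 - 4070 = (-62/21 + 3*I*sqrt(5))*3 - 4070 = (-62/7 + 9*I*sqrt(5)) - 4070 = -28552/7 + 9*I*sqrt(5)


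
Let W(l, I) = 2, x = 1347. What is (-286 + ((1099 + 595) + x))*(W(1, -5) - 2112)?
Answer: -5813050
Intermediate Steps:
(-286 + ((1099 + 595) + x))*(W(1, -5) - 2112) = (-286 + ((1099 + 595) + 1347))*(2 - 2112) = (-286 + (1694 + 1347))*(-2110) = (-286 + 3041)*(-2110) = 2755*(-2110) = -5813050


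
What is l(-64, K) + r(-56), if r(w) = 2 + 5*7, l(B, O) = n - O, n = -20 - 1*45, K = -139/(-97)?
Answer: -2855/97 ≈ -29.433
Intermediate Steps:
K = 139/97 (K = -139*(-1/97) = 139/97 ≈ 1.4330)
n = -65 (n = -20 - 45 = -65)
l(B, O) = -65 - O
r(w) = 37 (r(w) = 2 + 35 = 37)
l(-64, K) + r(-56) = (-65 - 1*139/97) + 37 = (-65 - 139/97) + 37 = -6444/97 + 37 = -2855/97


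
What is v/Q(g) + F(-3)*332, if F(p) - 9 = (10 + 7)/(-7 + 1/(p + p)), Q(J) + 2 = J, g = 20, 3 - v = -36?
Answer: 568279/258 ≈ 2202.6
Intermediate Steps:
v = 39 (v = 3 - 1*(-36) = 3 + 36 = 39)
Q(J) = -2 + J
F(p) = 9 + 17/(-7 + 1/(2*p)) (F(p) = 9 + (10 + 7)/(-7 + 1/(p + p)) = 9 + 17/(-7 + 1/(2*p)))
v/Q(g) + F(-3)*332 = 39/(-2 + 20) + ((-9 + 92*(-3))/(-1 + 14*(-3)))*332 = 39/18 + ((-9 - 276)/(-1 - 42))*332 = 39*(1/18) + (-285/(-43))*332 = 13/6 - 1/43*(-285)*332 = 13/6 + (285/43)*332 = 13/6 + 94620/43 = 568279/258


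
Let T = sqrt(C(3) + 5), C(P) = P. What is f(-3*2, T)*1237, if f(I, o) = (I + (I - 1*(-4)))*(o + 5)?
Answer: -49480 - 19792*sqrt(2) ≈ -77470.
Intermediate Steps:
T = 2*sqrt(2) (T = sqrt(3 + 5) = sqrt(8) = 2*sqrt(2) ≈ 2.8284)
f(I, o) = (4 + 2*I)*(5 + o) (f(I, o) = (I + (I + 4))*(5 + o) = (I + (4 + I))*(5 + o) = (4 + 2*I)*(5 + o))
f(-3*2, T)*1237 = (20 + 4*(2*sqrt(2)) + 10*(-3*2) + 2*(-3*2)*(2*sqrt(2)))*1237 = (20 + 8*sqrt(2) + 10*(-6) + 2*(-6)*(2*sqrt(2)))*1237 = (20 + 8*sqrt(2) - 60 - 24*sqrt(2))*1237 = (-40 - 16*sqrt(2))*1237 = -49480 - 19792*sqrt(2)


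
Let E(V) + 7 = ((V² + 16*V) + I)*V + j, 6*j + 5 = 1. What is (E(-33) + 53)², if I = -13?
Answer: 2928541456/9 ≈ 3.2539e+8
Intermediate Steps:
j = -⅔ (j = -⅚ + (⅙)*1 = -⅚ + ⅙ = -⅔ ≈ -0.66667)
E(V) = -23/3 + V*(-13 + V² + 16*V) (E(V) = -7 + (((V² + 16*V) - 13)*V - ⅔) = -7 + ((-13 + V² + 16*V)*V - ⅔) = -7 + (V*(-13 + V² + 16*V) - ⅔) = -7 + (-⅔ + V*(-13 + V² + 16*V)) = -23/3 + V*(-13 + V² + 16*V))
(E(-33) + 53)² = ((-23/3 + (-33)³ - 13*(-33) + 16*(-33)²) + 53)² = ((-23/3 - 35937 + 429 + 16*1089) + 53)² = ((-23/3 - 35937 + 429 + 17424) + 53)² = (-54275/3 + 53)² = (-54116/3)² = 2928541456/9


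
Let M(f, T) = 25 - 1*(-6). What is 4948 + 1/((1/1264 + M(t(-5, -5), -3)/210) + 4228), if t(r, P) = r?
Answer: 2776619105156/561159857 ≈ 4948.0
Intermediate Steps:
M(f, T) = 31 (M(f, T) = 25 + 6 = 31)
4948 + 1/((1/1264 + M(t(-5, -5), -3)/210) + 4228) = 4948 + 1/((1/1264 + 31/210) + 4228) = 4948 + 1/(19697/132720 + 4228) = 4948 + 1/(561159857/132720) = 4948 + 132720/561159857 = 2776619105156/561159857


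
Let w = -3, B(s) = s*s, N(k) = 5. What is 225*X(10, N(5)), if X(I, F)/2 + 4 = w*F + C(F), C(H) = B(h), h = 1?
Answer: -8100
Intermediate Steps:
B(s) = s²
C(H) = 1 (C(H) = 1² = 1)
X(I, F) = -6 - 6*F (X(I, F) = -8 + 2*(-3*F + 1) = -8 + 2*(1 - 3*F) = -8 + (2 - 6*F) = -6 - 6*F)
225*X(10, N(5)) = 225*(-6 - 6*5) = 225*(-6 - 30) = 225*(-36) = -8100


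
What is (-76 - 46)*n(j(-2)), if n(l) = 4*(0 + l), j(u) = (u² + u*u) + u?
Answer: -2928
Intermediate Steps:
j(u) = u + 2*u² (j(u) = (u² + u²) + u = 2*u² + u = u + 2*u²)
n(l) = 4*l
(-76 - 46)*n(j(-2)) = (-76 - 46)*(4*(-2*(1 + 2*(-2)))) = -488*(-2*(1 - 4)) = -488*(-2*(-3)) = -488*6 = -122*24 = -2928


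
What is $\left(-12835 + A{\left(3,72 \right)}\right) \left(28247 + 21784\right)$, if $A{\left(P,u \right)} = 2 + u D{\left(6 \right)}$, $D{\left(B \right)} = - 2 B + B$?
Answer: $-663661215$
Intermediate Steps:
$D{\left(B \right)} = - B$
$A{\left(P,u \right)} = 2 - 6 u$ ($A{\left(P,u \right)} = 2 + u \left(\left(-1\right) 6\right) = 2 + u \left(-6\right) = 2 - 6 u$)
$\left(-12835 + A{\left(3,72 \right)}\right) \left(28247 + 21784\right) = \left(-12835 + \left(2 - 432\right)\right) \left(28247 + 21784\right) = \left(-12835 + \left(2 - 432\right)\right) 50031 = \left(-12835 - 430\right) 50031 = \left(-13265\right) 50031 = -663661215$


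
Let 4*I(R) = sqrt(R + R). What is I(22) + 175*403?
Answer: 70525 + sqrt(11)/2 ≈ 70527.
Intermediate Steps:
I(R) = sqrt(2)*sqrt(R)/4 (I(R) = sqrt(R + R)/4 = sqrt(2*R)/4 = (sqrt(2)*sqrt(R))/4 = sqrt(2)*sqrt(R)/4)
I(22) + 175*403 = sqrt(2)*sqrt(22)/4 + 175*403 = sqrt(11)/2 + 70525 = 70525 + sqrt(11)/2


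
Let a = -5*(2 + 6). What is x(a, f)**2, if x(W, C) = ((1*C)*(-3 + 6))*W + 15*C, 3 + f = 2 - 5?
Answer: 396900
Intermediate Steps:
a = -40 (a = -5*8 = -40)
f = -6 (f = -3 + (2 - 5) = -3 - 3 = -6)
x(W, C) = 15*C + 3*C*W (x(W, C) = (C*3)*W + 15*C = (3*C)*W + 15*C = 3*C*W + 15*C = 15*C + 3*C*W)
x(a, f)**2 = (3*(-6)*(5 - 40))**2 = (3*(-6)*(-35))**2 = 630**2 = 396900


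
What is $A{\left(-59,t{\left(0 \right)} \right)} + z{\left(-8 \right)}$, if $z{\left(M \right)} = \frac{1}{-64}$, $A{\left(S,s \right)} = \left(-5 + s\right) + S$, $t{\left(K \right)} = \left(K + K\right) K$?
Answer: $- \frac{4097}{64} \approx -64.016$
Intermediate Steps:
$t{\left(K \right)} = 2 K^{2}$ ($t{\left(K \right)} = 2 K K = 2 K^{2}$)
$A{\left(S,s \right)} = -5 + S + s$
$z{\left(M \right)} = - \frac{1}{64}$
$A{\left(-59,t{\left(0 \right)} \right)} + z{\left(-8 \right)} = \left(-5 - 59 + 2 \cdot 0^{2}\right) - \frac{1}{64} = \left(-5 - 59 + 2 \cdot 0\right) - \frac{1}{64} = \left(-5 - 59 + 0\right) - \frac{1}{64} = -64 - \frac{1}{64} = - \frac{4097}{64}$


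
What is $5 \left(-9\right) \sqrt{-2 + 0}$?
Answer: $- 45 i \sqrt{2} \approx - 63.64 i$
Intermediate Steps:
$5 \left(-9\right) \sqrt{-2 + 0} = - 45 \sqrt{-2} = - 45 i \sqrt{2}$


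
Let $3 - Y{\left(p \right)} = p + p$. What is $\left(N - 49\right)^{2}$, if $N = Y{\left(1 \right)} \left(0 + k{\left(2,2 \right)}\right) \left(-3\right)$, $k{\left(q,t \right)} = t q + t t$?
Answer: $5329$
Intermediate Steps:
$Y{\left(p \right)} = 3 - 2 p$ ($Y{\left(p \right)} = 3 - \left(p + p\right) = 3 - 2 p$)
$k{\left(q,t \right)} = t^{2} + q t$ ($k{\left(q,t \right)} = q t + t^{2} = t^{2} + q t$)
$N = -24$ ($N = \left(3 - 2\right) \left(0 + 2 \left(2 + 2\right)\right) \left(-3\right) = \left(3 - 2\right) \left(0 + 2 \cdot 4\right) \left(-3\right) = 1 \left(0 + 8\right) \left(-3\right) = 1 \cdot 8 \left(-3\right) = 1 \left(-24\right) = -24$)
$\left(N - 49\right)^{2} = \left(-24 - 49\right)^{2} = \left(-73\right)^{2} = 5329$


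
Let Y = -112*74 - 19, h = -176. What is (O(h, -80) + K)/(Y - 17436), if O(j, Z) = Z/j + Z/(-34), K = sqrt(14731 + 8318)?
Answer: -175/1604647 - sqrt(2561)/8581 ≈ -0.0060065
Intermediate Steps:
K = 3*sqrt(2561) (K = sqrt(23049) = 3*sqrt(2561) ≈ 151.82)
O(j, Z) = -Z/34 + Z/j (O(j, Z) = Z/j + Z*(-1/34) = Z/j - Z/34 = -Z/34 + Z/j)
Y = -8307 (Y = -8288 - 19 = -8307)
(O(h, -80) + K)/(Y - 17436) = ((-1/34*(-80) - 80/(-176)) + 3*sqrt(2561))/(-8307 - 17436) = ((40/17 - 80*(-1/176)) + 3*sqrt(2561))/(-25743) = ((40/17 + 5/11) + 3*sqrt(2561))*(-1/25743) = (525/187 + 3*sqrt(2561))*(-1/25743) = -175/1604647 - sqrt(2561)/8581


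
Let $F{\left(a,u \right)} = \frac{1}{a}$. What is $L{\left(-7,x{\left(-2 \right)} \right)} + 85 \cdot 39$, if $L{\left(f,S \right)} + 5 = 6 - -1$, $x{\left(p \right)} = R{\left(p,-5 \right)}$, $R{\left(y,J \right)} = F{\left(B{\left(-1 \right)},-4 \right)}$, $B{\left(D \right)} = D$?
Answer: $3317$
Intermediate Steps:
$R{\left(y,J \right)} = -1$ ($R{\left(y,J \right)} = \frac{1}{-1} = -1$)
$x{\left(p \right)} = -1$
$L{\left(f,S \right)} = 2$ ($L{\left(f,S \right)} = -5 + \left(6 - -1\right) = -5 + \left(6 + 1\right) = -5 + 7 = 2$)
$L{\left(-7,x{\left(-2 \right)} \right)} + 85 \cdot 39 = 2 + 85 \cdot 39 = 2 + 3315 = 3317$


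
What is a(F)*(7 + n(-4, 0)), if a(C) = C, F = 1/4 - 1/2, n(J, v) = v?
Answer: -7/4 ≈ -1.7500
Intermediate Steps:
F = -¼ (F = 1*(¼) - 1*½ = ¼ - ½ = -¼ ≈ -0.25000)
a(F)*(7 + n(-4, 0)) = -(7 + 0)/4 = -¼*7 = -7/4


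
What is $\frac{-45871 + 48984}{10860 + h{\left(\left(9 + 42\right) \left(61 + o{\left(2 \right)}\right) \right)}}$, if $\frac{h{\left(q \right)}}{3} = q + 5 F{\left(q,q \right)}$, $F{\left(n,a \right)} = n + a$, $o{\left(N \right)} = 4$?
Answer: $\frac{3113}{120255} \approx 0.025887$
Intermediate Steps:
$F{\left(n,a \right)} = a + n$
$h{\left(q \right)} = 33 q$ ($h{\left(q \right)} = 3 \left(q + 5 \left(q + q\right)\right) = 3 \left(q + 5 \cdot 2 q\right) = 3 \left(q + 10 q\right) = 3 \cdot 11 q = 33 q$)
$\frac{-45871 + 48984}{10860 + h{\left(\left(9 + 42\right) \left(61 + o{\left(2 \right)}\right) \right)}} = \frac{-45871 + 48984}{10860 + 33 \left(9 + 42\right) \left(61 + 4\right)} = \frac{3113}{10860 + 33 \cdot 51 \cdot 65} = \frac{3113}{10860 + 33 \cdot 3315} = \frac{3113}{10860 + 109395} = \frac{3113}{120255}$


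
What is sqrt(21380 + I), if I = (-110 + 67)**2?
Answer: 3*sqrt(2581) ≈ 152.41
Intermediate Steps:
I = 1849 (I = (-43)**2 = 1849)
sqrt(21380 + I) = sqrt(21380 + 1849) = sqrt(23229) = 3*sqrt(2581)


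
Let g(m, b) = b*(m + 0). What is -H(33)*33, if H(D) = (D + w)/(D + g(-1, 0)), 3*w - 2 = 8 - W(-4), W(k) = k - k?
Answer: -109/3 ≈ -36.333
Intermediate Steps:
W(k) = 0
g(m, b) = b*m
w = 10/3 (w = 2/3 + (8 - 1*0)/3 = 2/3 + (8 + 0)/3 = 2/3 + (1/3)*8 = 2/3 + 8/3 = 10/3 ≈ 3.3333)
H(D) = (10/3 + D)/D (H(D) = (D + 10/3)/(D + 0*(-1)) = (10/3 + D)/(D + 0) = (10/3 + D)/D)
-H(33)*33 = -(10/3 + 33)/33*33 = -(1/33)*(109/3)*33 = -109*33/99 = -1*109/3 = -109/3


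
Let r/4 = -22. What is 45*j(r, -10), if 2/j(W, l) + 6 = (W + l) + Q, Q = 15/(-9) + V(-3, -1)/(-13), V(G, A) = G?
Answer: -1755/2056 ≈ -0.85360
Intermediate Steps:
r = -88 (r = 4*(-22) = -88)
Q = -56/39 (Q = 15/(-9) - 3/(-13) = 15*(-1/9) - 3*(-1/13) = -5/3 + 3/13 = -56/39 ≈ -1.4359)
j(W, l) = 2/(-290/39 + W + l) (j(W, l) = 2/(-6 + ((W + l) - 56/39)) = 2/(-6 + (-56/39 + W + l)) = 2/(-290/39 + W + l))
45*j(r, -10) = 45*(78/(-290 + 39*(-88) + 39*(-10))) = 45*(78/(-290 - 3432 - 390)) = 45*(78/(-4112)) = 45*(78*(-1/4112)) = 45*(-39/2056) = -1755/2056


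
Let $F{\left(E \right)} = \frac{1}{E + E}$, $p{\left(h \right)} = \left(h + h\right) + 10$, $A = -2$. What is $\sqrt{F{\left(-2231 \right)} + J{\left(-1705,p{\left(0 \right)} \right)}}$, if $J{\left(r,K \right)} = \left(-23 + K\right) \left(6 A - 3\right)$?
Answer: $\frac{\sqrt{3882337118}}{4462} \approx 13.964$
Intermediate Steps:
$p{\left(h \right)} = 10 + 2 h$ ($p{\left(h \right)} = 2 h + 10 = 10 + 2 h$)
$F{\left(E \right)} = \frac{1}{2 E}$
$J{\left(r,K \right)} = 345 - 15 K$ ($J{\left(r,K \right)} = \left(-23 + K\right) \left(6 \left(-2\right) - 3\right) = \left(-23 + K\right) \left(-12 - 3\right) = \left(-23 + K\right) \left(-15\right) = 345 - 15 K$)
$\sqrt{F{\left(-2231 \right)} + J{\left(-1705,p{\left(0 \right)} \right)}} = \sqrt{\frac{1}{2 \left(-2231\right)} + \left(345 - 15 \left(10 + 2 \cdot 0\right)\right)} = \sqrt{\frac{1}{2} \left(- \frac{1}{2231}\right) + \left(345 - 15 \left(10 + 0\right)\right)} = \sqrt{- \frac{1}{4462} + \left(345 - 150\right)} = \sqrt{- \frac{1}{4462} + 195} = \sqrt{\frac{870089}{4462}} = \frac{\sqrt{3882337118}}{4462}$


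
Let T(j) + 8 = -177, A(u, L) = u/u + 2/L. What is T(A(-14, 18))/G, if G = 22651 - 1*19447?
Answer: -185/3204 ≈ -0.057740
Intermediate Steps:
A(u, L) = 1 + 2/L
T(j) = -185 (T(j) = -8 - 177 = -185)
G = 3204 (G = 22651 - 19447 = 3204)
T(A(-14, 18))/G = -185/3204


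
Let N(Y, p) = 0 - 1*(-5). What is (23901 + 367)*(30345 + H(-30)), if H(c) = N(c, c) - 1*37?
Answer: 735635884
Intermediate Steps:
N(Y, p) = 5 (N(Y, p) = 0 + 5 = 5)
H(c) = -32 (H(c) = 5 - 1*37 = 5 - 37 = -32)
(23901 + 367)*(30345 + H(-30)) = (23901 + 367)*(30345 - 32) = 24268*30313 = 735635884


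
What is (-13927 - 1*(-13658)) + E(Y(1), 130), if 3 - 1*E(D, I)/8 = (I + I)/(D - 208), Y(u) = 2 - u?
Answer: -48635/207 ≈ -234.95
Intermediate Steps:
E(D, I) = 24 - 16*I/(-208 + D) (E(D, I) = 24 - 8*(I + I)/(D - 208) = 24 - 8*2*I/(-208 + D) = 24 - 16*I/(-208 + D))
(-13927 - 1*(-13658)) + E(Y(1), 130) = (-13927 - 1*(-13658)) + 8*(-624 - 2*130 + 3*(2 - 1*1))/(-208 + (2 - 1*1)) = (-13927 + 13658) + 8*(-624 - 260 + 3*(2 - 1))/(-208 + (2 - 1)) = -269 + 8*(-624 - 260 + 3*1)/(-208 + 1) = -269 + 8*(-624 - 260 + 3)/(-207) = -269 + 8*(-1/207)*(-881) = -269 + 7048/207 = -48635/207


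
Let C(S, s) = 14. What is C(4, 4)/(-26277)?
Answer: -14/26277 ≈ -0.00053279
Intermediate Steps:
C(4, 4)/(-26277) = 14/(-26277) = 14*(-1/26277) = -14/26277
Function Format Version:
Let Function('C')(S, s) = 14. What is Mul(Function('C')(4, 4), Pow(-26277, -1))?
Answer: Rational(-14, 26277) ≈ -0.00053279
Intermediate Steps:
Mul(Function('C')(4, 4), Pow(-26277, -1)) = Mul(14, Pow(-26277, -1)) = Mul(14, Rational(-1, 26277)) = Rational(-14, 26277)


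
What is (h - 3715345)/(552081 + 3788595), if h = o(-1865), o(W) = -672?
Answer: -3716017/4340676 ≈ -0.85609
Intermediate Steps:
h = -672
(h - 3715345)/(552081 + 3788595) = (-672 - 3715345)/(552081 + 3788595) = -3716017/4340676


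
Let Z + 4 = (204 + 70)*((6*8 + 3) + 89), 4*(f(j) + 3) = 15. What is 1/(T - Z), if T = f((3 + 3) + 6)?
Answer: -4/153421 ≈ -2.6072e-5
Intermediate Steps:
f(j) = ¾ (f(j) = -3 + (¼)*15 = -3 + 15/4 = ¾)
T = ¾ ≈ 0.75000
Z = 38356 (Z = -4 + (204 + 70)*((6*8 + 3) + 89) = -4 + 274*((48 + 3) + 89) = -4 + 274*(51 + 89) = -4 + 274*140 = -4 + 38360 = 38356)
1/(T - Z) = 1/(¾ - 1*38356) = 1/(¾ - 38356) = 1/(-153421/4) = -4/153421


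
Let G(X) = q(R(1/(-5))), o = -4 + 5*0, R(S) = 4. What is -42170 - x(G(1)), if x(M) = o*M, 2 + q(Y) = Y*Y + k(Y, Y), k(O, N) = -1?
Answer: -42118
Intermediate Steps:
o = -4 (o = -4 + 0 = -4)
q(Y) = -3 + Y**2 (q(Y) = -2 + (Y*Y - 1) = -2 + (Y**2 - 1) = -2 + (-1 + Y**2) = -3 + Y**2)
G(X) = 13 (G(X) = -3 + 4**2 = -3 + 16 = 13)
x(M) = -4*M
-42170 - x(G(1)) = -42170 - (-4)*13 = -42170 - 1*(-52) = -42170 + 52 = -42118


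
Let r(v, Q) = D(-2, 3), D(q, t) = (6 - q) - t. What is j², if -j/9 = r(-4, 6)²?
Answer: 50625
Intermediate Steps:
D(q, t) = 6 - q - t
r(v, Q) = 5 (r(v, Q) = 6 - 1*(-2) - 1*3 = 6 + 2 - 3 = 5)
j = -225 (j = -9*5² = -9*25 = -225)
j² = (-225)² = 50625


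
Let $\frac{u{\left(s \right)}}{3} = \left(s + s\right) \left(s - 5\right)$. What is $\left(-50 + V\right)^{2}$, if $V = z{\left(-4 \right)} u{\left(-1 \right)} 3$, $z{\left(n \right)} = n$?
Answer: $232324$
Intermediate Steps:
$u{\left(s \right)} = 6 s \left(-5 + s\right)$ ($u{\left(s \right)} = 3 \left(s + s\right) \left(s - 5\right) = 3 \cdot 2 s \left(-5 + s\right) = 6 s \left(-5 + s\right)$)
$V = -432$ ($V = - 4 \cdot 6 \left(-1\right) \left(-5 - 1\right) 3 = - 4 \cdot 6 \left(-1\right) \left(-6\right) 3 = \left(-4\right) 36 \cdot 3 = \left(-144\right) 3 = -432$)
$\left(-50 + V\right)^{2} = \left(-50 - 432\right)^{2} = \left(-482\right)^{2} = 232324$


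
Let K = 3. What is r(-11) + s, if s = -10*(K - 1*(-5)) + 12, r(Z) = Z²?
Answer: 53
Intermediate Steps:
s = -68 (s = -10*(3 - 1*(-5)) + 12 = -10*(3 + 5) + 12 = -10*8 + 12 = -80 + 12 = -68)
r(-11) + s = (-11)² - 68 = 121 - 68 = 53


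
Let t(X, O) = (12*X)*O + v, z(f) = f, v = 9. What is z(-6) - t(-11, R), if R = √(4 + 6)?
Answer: -15 + 132*√10 ≈ 402.42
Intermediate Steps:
R = √10 ≈ 3.1623
t(X, O) = 9 + 12*O*X (t(X, O) = (12*X)*O + 9 = 12*O*X + 9 = 9 + 12*O*X)
z(-6) - t(-11, R) = -6 - (9 + 12*√10*(-11)) = -6 - (9 - 132*√10) = -6 + (-9 + 132*√10) = -15 + 132*√10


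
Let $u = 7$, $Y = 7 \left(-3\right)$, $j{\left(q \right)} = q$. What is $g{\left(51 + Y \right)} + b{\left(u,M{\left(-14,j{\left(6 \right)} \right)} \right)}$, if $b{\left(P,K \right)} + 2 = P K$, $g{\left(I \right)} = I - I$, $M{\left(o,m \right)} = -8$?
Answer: $-58$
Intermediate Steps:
$Y = -21$
$g{\left(I \right)} = 0$
$b{\left(P,K \right)} = -2 + K P$ ($b{\left(P,K \right)} = -2 + P K = -2 + K P$)
$g{\left(51 + Y \right)} + b{\left(u,M{\left(-14,j{\left(6 \right)} \right)} \right)} = 0 - 58 = -58$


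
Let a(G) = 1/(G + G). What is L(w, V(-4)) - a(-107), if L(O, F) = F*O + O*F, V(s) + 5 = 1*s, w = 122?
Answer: -469943/214 ≈ -2196.0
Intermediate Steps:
a(G) = 1/(2*G)
V(s) = -5 + s (V(s) = -5 + 1*s = -5 + s)
L(O, F) = 2*F*O (L(O, F) = F*O + F*O = 2*F*O)
L(w, V(-4)) - a(-107) = 2*(-5 - 4)*122 - 1/(2*(-107)) = 2*(-9)*122 - (-1)/(2*107) = -2196 - 1*(-1/214) = -2196 + 1/214 = -469943/214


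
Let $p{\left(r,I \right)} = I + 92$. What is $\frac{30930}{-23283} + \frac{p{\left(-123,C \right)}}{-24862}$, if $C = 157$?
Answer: $- \frac{258259709}{192953982} \approx -1.3385$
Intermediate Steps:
$p{\left(r,I \right)} = 92 + I$
$\frac{30930}{-23283} + \frac{p{\left(-123,C \right)}}{-24862} = \frac{30930}{-23283} + \frac{92 + 157}{-24862} = 30930 \left(- \frac{1}{23283}\right) + 249 \left(- \frac{1}{24862}\right) = - \frac{10310}{7761} - \frac{249}{24862} = - \frac{258259709}{192953982}$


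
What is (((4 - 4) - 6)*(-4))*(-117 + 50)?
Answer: -1608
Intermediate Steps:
(((4 - 4) - 6)*(-4))*(-117 + 50) = ((0 - 6)*(-4))*(-67) = -6*(-4)*(-67) = 24*(-67) = -1608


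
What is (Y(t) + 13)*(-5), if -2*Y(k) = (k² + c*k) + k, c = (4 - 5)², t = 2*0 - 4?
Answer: -45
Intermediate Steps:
t = -4 (t = 0 - 4 = -4)
c = 1 (c = (-1)² = 1)
Y(k) = -k - k²/2 (Y(k) = -((k² + 1*k) + k)/2 = -((k² + k) + k)/2 = -((k + k²) + k)/2 = -(k² + 2*k)/2 = -k - k²/2)
(Y(t) + 13)*(-5) = (-½*(-4)*(2 - 4) + 13)*(-5) = (-½*(-4)*(-2) + 13)*(-5) = (-4 + 13)*(-5) = 9*(-5) = -45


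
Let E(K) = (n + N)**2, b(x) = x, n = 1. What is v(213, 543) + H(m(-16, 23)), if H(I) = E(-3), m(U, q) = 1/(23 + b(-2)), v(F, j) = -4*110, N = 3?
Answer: -424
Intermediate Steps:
v(F, j) = -440
m(U, q) = 1/21 (m(U, q) = 1/(23 - 2) = 1/21)
E(K) = 16 (E(K) = (1 + 3)**2 = 4**2 = 16)
H(I) = 16
v(213, 543) + H(m(-16, 23)) = -440 + 16 = -424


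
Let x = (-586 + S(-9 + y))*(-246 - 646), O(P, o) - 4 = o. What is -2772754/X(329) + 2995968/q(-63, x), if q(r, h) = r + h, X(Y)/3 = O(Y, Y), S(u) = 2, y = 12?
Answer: -1441237540178/520344135 ≈ -2769.8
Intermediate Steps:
O(P, o) = 4 + o
X(Y) = 12 + 3*Y (X(Y) = 3*(4 + Y) = 12 + 3*Y)
x = 520928 (x = (-586 + 2)*(-246 - 646) = -584*(-892) = 520928)
q(r, h) = h + r
-2772754/X(329) + 2995968/q(-63, x) = -2772754/(12 + 3*329) + 2995968/(520928 - 63) = -2772754/(12 + 987) + 2995968/520865 = -2772754/999 + 2995968*(1/520865) = -2772754*1/999 + 2995968/520865 = -2772754/999 + 2995968/520865 = -1441237540178/520344135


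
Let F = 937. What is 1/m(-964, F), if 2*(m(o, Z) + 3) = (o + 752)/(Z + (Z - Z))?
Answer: -937/2917 ≈ -0.32122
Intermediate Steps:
m(o, Z) = -3 + (752 + o)/(2*Z) (m(o, Z) = -3 + ((o + 752)/(Z + (Z - Z)))/2 = -3 + ((752 + o)/(Z + 0))/2 = -3 + ((752 + o)/Z)/2 = -3 + (752 + o)/(2*Z))
1/m(-964, F) = 1/((1/2)*(752 - 964 - 6*937)/937) = 1/((1/2)*(1/937)*(752 - 964 - 5622)) = 1/((1/2)*(1/937)*(-5834)) = 1/(-2917/937) = -937/2917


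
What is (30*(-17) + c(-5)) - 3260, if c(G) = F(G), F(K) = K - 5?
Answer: -3780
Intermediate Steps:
F(K) = -5 + K
c(G) = -5 + G
(30*(-17) + c(-5)) - 3260 = (30*(-17) + (-5 - 5)) - 3260 = (-510 - 10) - 3260 = -520 - 3260 = -3780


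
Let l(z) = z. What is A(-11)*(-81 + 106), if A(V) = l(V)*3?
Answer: -825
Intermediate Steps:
A(V) = 3*V (A(V) = V*3 = 3*V)
A(-11)*(-81 + 106) = (3*(-11))*(-81 + 106) = -33*25 = -825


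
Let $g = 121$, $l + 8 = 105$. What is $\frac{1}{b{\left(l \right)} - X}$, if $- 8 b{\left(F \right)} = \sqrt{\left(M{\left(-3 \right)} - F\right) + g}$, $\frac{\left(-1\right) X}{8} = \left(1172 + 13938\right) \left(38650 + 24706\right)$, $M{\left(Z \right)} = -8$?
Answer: $\frac{2}{15316946559} \approx 1.3057 \cdot 10^{-10}$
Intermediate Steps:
$l = 97$ ($l = -8 + 105 = 97$)
$X = -7658473280$ ($X = - 8 \left(1172 + 13938\right) \left(38650 + 24706\right) = - 8 \cdot 15110 \cdot 63356 = \left(-8\right) 957309160 = -7658473280$)
$b{\left(F \right)} = - \frac{\sqrt{113 - F}}{8}$ ($b{\left(F \right)} = - \frac{\sqrt{\left(-8 - F\right) + 121}}{8} = - \frac{\sqrt{113 - F}}{8}$)
$\frac{1}{b{\left(l \right)} - X} = \frac{1}{- \frac{\sqrt{113 - 97}}{8} - -7658473280} = \frac{1}{- \frac{\sqrt{113 - 97}}{8} + 7658473280} = \frac{1}{- \frac{\sqrt{16}}{8} + 7658473280} = \frac{1}{\left(- \frac{1}{8}\right) 4 + 7658473280} = \frac{1}{- \frac{1}{2} + 7658473280} = \frac{1}{\frac{15316946559}{2}} = \frac{2}{15316946559}$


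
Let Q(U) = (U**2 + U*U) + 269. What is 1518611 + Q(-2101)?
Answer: 10347282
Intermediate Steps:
Q(U) = 269 + 2*U**2 (Q(U) = (U**2 + U**2) + 269 = 2*U**2 + 269 = 269 + 2*U**2)
1518611 + Q(-2101) = 1518611 + (269 + 2*(-2101)**2) = 1518611 + (269 + 2*4414201) = 1518611 + (269 + 8828402) = 1518611 + 8828671 = 10347282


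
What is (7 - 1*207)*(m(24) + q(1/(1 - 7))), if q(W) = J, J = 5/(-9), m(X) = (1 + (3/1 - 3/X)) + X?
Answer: -49175/9 ≈ -5463.9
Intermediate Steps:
m(X) = 4 + X - 3/X (m(X) = (1 + (3*1 - 3/X)) + X = (1 + (3 - 3/X)) + X = (4 - 3/X) + X = 4 + X - 3/X)
J = -5/9 (J = 5*(-1/9) = -5/9 ≈ -0.55556)
q(W) = -5/9
(7 - 1*207)*(m(24) + q(1/(1 - 7))) = (7 - 1*207)*((4 + 24 - 3/24) - 5/9) = (7 - 207)*((4 + 24 - 3*1/24) - 5/9) = -200*((4 + 24 - 1/8) - 5/9) = -200*(223/8 - 5/9) = -200*1967/72 = -49175/9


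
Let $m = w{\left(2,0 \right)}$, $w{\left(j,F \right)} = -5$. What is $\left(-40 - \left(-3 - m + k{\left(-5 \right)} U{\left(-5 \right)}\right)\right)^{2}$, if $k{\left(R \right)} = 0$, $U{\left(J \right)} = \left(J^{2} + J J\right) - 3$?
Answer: $1764$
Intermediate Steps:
$U{\left(J \right)} = -3 + 2 J^{2}$ ($U{\left(J \right)} = \left(J^{2} + J^{2}\right) - 3 = 2 J^{2} - 3 = -3 + 2 J^{2}$)
$m = -5$
$\left(-40 - \left(-3 - m + k{\left(-5 \right)} U{\left(-5 \right)}\right)\right)^{2} = \left(-40 - 2\right)^{2} = \left(-42\right)^{2} = 1764$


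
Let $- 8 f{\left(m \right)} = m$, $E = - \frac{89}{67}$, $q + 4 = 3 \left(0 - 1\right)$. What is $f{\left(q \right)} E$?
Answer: $- \frac{623}{536} \approx -1.1623$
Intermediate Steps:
$q = -7$ ($q = -4 + 3 \left(0 - 1\right) = -4 + 3 \left(-1\right) = -4 - 3 = -7$)
$E = - \frac{89}{67}$ ($E = \left(-89\right) \frac{1}{67} = - \frac{89}{67} \approx -1.3284$)
$f{\left(m \right)} = - \frac{m}{8}$
$f{\left(q \right)} E = \left(- \frac{1}{8}\right) \left(-7\right) \left(- \frac{89}{67}\right) = \frac{7}{8} \left(- \frac{89}{67}\right) = - \frac{623}{536}$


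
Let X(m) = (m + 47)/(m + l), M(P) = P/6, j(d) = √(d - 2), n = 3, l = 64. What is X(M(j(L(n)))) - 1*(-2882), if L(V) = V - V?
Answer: 12502419/4337 + 3*I*√2/4337 ≈ 2882.7 + 0.00097824*I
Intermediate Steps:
L(V) = 0
j(d) = √(-2 + d)
M(P) = P/6 (M(P) = P*(⅙) = P/6)
X(m) = (47 + m)/(64 + m) (X(m) = (m + 47)/(m + 64) = (47 + m)/(64 + m))
X(M(j(L(n)))) - 1*(-2882) = (47 + √(-2 + 0)/6)/(64 + √(-2 + 0)/6) - 1*(-2882) = (47 + √(-2)/6)/(64 + √(-2)/6) + 2882 = (47 + (I*√2)/6)/(64 + (I*√2)/6) + 2882 = (47 + I*√2/6)/(64 + I*√2/6) + 2882 = 2882 + (47 + I*√2/6)/(64 + I*√2/6)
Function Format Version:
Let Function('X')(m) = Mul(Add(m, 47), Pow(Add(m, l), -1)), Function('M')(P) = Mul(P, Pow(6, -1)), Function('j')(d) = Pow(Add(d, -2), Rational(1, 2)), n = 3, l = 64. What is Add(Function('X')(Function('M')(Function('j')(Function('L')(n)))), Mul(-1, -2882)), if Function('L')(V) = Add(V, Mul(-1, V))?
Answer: Add(Rational(12502419, 4337), Mul(Rational(3, 4337), I, Pow(2, Rational(1, 2)))) ≈ Add(2882.7, Mul(0.00097824, I))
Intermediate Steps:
Function('L')(V) = 0
Function('j')(d) = Pow(Add(-2, d), Rational(1, 2))
Function('M')(P) = Mul(Rational(1, 6), P) (Function('M')(P) = Mul(P, Rational(1, 6)) = Mul(Rational(1, 6), P))
Function('X')(m) = Mul(Pow(Add(64, m), -1), Add(47, m)) (Function('X')(m) = Mul(Add(m, 47), Pow(Add(m, 64), -1)) = Mul(Add(47, m), Pow(Add(64, m), -1)) = Mul(Pow(Add(64, m), -1), Add(47, m)))
Add(Function('X')(Function('M')(Function('j')(Function('L')(n)))), Mul(-1, -2882)) = Add(Mul(Pow(Add(64, Mul(Rational(1, 6), Pow(Add(-2, 0), Rational(1, 2)))), -1), Add(47, Mul(Rational(1, 6), Pow(Add(-2, 0), Rational(1, 2))))), Mul(-1, -2882)) = Add(Mul(Pow(Add(64, Mul(Rational(1, 6), Pow(-2, Rational(1, 2)))), -1), Add(47, Mul(Rational(1, 6), Pow(-2, Rational(1, 2))))), 2882) = Add(Mul(Pow(Add(64, Mul(Rational(1, 6), Mul(I, Pow(2, Rational(1, 2))))), -1), Add(47, Mul(Rational(1, 6), Mul(I, Pow(2, Rational(1, 2)))))), 2882) = Add(Mul(Pow(Add(64, Mul(Rational(1, 6), I, Pow(2, Rational(1, 2)))), -1), Add(47, Mul(Rational(1, 6), I, Pow(2, Rational(1, 2))))), 2882) = Add(2882, Mul(Pow(Add(64, Mul(Rational(1, 6), I, Pow(2, Rational(1, 2)))), -1), Add(47, Mul(Rational(1, 6), I, Pow(2, Rational(1, 2))))))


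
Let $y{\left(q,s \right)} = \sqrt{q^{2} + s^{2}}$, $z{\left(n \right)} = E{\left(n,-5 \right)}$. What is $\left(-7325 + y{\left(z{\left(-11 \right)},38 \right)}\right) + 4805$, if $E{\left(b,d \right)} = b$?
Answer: $-2520 + \sqrt{1565} \approx -2480.4$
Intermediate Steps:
$z{\left(n \right)} = n$
$\left(-7325 + y{\left(z{\left(-11 \right)},38 \right)}\right) + 4805 = \left(-7325 + \sqrt{\left(-11\right)^{2} + 38^{2}}\right) + 4805 = \left(-7325 + \sqrt{121 + 1444}\right) + 4805 = \left(-7325 + \sqrt{1565}\right) + 4805 = -2520 + \sqrt{1565}$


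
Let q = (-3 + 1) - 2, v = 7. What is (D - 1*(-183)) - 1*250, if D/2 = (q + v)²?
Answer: -49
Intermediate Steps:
q = -4 (q = -2 - 2 = -4)
D = 18 (D = 2*(-4 + 7)² = 2*3² = 2*9 = 18)
(D - 1*(-183)) - 1*250 = (18 - 1*(-183)) - 1*250 = (18 + 183) - 250 = 201 - 250 = -49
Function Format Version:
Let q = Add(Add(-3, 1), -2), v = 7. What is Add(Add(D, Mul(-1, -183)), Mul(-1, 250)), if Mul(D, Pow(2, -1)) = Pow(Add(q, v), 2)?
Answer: -49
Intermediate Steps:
q = -4 (q = Add(-2, -2) = -4)
D = 18 (D = Mul(2, Pow(Add(-4, 7), 2)) = Mul(2, Pow(3, 2)) = Mul(2, 9) = 18)
Add(Add(D, Mul(-1, -183)), Mul(-1, 250)) = Add(Add(18, Mul(-1, -183)), Mul(-1, 250)) = Add(Add(18, 183), -250) = Add(201, -250) = -49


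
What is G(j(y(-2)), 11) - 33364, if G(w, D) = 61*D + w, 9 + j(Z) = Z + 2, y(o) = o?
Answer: -32702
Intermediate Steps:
j(Z) = -7 + Z (j(Z) = -9 + (Z + 2) = -9 + (2 + Z) = -7 + Z)
G(w, D) = w + 61*D
G(j(y(-2)), 11) - 33364 = ((-7 - 2) + 61*11) - 33364 = (-9 + 671) - 33364 = 662 - 33364 = -32702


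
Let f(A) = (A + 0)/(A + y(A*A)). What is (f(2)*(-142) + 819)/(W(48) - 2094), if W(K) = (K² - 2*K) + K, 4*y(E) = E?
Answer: 2173/486 ≈ 4.4712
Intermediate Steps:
y(E) = E/4
f(A) = A/(A + A²/4) (f(A) = (A + 0)/(A + (A*A)/4) = A/(A + A²/4))
W(K) = K² - K
(f(2)*(-142) + 819)/(W(48) - 2094) = ((4/(4 + 2))*(-142) + 819)/(48*(-1 + 48) - 2094) = ((4/6)*(-142) + 819)/(48*47 - 2094) = ((4*(⅙))*(-142) + 819)/(2256 - 2094) = ((⅔)*(-142) + 819)/162 = (-284/3 + 819)*(1/162) = (2173/3)*(1/162) = 2173/486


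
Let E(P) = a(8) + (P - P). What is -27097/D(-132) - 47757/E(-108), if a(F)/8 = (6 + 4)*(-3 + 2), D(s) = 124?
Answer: 938527/2480 ≈ 378.44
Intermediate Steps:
a(F) = -80 (a(F) = 8*((6 + 4)*(-3 + 2)) = 8*(10*(-1)) = 8*(-10) = -80)
E(P) = -80 (E(P) = -80 + (P - P) = -80 + 0 = -80)
-27097/D(-132) - 47757/E(-108) = -27097/124 - 47757/(-80) = -27097*1/124 - 47757*(-1/80) = -27097/124 + 47757/80 = 938527/2480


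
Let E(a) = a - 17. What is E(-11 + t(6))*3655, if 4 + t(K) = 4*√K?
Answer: -116960 + 14620*√6 ≈ -81149.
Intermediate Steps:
t(K) = -4 + 4*√K
E(a) = -17 + a
E(-11 + t(6))*3655 = (-17 + (-11 + (-4 + 4*√6)))*3655 = (-17 + (-15 + 4*√6))*3655 = (-32 + 4*√6)*3655 = -116960 + 14620*√6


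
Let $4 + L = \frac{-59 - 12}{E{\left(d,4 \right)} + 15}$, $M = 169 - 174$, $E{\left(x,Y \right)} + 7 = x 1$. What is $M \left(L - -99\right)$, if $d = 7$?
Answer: $- \frac{1354}{3} \approx -451.33$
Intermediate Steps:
$E{\left(x,Y \right)} = -7 + x$ ($E{\left(x,Y \right)} = -7 + x 1 = -7 + x$)
$M = -5$ ($M = 169 - 174 = -5$)
$L = - \frac{131}{15}$ ($L = -4 + \frac{-59 - 12}{\left(-7 + 7\right) + 15} = -4 - \frac{71}{0 + 15} = -4 - \frac{71}{15} = - \frac{131}{15} \approx -8.7333$)
$M \left(L - -99\right) = - 5 \left(- \frac{131}{15} - -99\right) = - 5 \left(- \frac{131}{15} + 99\right) = \left(-5\right) \frac{1354}{15} = - \frac{1354}{3}$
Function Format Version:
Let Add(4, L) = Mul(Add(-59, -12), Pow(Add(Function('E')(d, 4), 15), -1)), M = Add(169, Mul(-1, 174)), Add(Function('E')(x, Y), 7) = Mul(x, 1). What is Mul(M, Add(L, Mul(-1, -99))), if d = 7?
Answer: Rational(-1354, 3) ≈ -451.33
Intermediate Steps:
Function('E')(x, Y) = Add(-7, x) (Function('E')(x, Y) = Add(-7, Mul(x, 1)) = Add(-7, x))
M = -5 (M = Add(169, -174) = -5)
L = Rational(-131, 15) (L = Add(-4, Mul(Add(-59, -12), Pow(Add(Add(-7, 7), 15), -1))) = Add(-4, Mul(-71, Pow(Add(0, 15), -1))) = Add(-4, Mul(-71, Pow(15, -1))) = Add(-4, Mul(-71, Rational(1, 15))) = Add(-4, Rational(-71, 15)) = Rational(-131, 15) ≈ -8.7333)
Mul(M, Add(L, Mul(-1, -99))) = Mul(-5, Add(Rational(-131, 15), Mul(-1, -99))) = Mul(-5, Add(Rational(-131, 15), 99)) = Mul(-5, Rational(1354, 15)) = Rational(-1354, 3)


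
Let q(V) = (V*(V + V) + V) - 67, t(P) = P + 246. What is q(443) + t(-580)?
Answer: 392540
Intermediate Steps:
t(P) = 246 + P
q(V) = -67 + V + 2*V**2 (q(V) = (V*(2*V) + V) - 67 = (2*V**2 + V) - 67 = (V + 2*V**2) - 67 = -67 + V + 2*V**2)
q(443) + t(-580) = (-67 + 443 + 2*443**2) + (246 - 580) = (-67 + 443 + 2*196249) - 334 = (-67 + 443 + 392498) - 334 = 392874 - 334 = 392540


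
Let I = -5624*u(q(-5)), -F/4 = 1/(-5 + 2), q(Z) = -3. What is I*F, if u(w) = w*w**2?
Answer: 202464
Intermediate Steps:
u(w) = w**3
F = 4/3 (F = -4/(-5 + 2) = -4/(-3) = -4*(-1/3) = 4/3 ≈ 1.3333)
I = 151848 (I = -5624*(-3)**3 = -5624*(-27) = 151848)
I*F = 151848*(4/3) = 202464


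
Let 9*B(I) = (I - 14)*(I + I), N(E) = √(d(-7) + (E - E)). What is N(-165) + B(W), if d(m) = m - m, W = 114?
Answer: 7600/3 ≈ 2533.3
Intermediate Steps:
d(m) = 0
N(E) = 0 (N(E) = √(0 + (E - E)) = √(0 + 0) = √0 = 0)
B(I) = 2*I*(-14 + I)/9 (B(I) = ((I - 14)*(I + I))/9 = ((-14 + I)*(2*I))/9 = (2*I*(-14 + I))/9 = 2*I*(-14 + I)/9)
N(-165) + B(W) = 0 + (2/9)*114*(-14 + 114) = 0 + (2/9)*114*100 = 0 + 7600/3 = 7600/3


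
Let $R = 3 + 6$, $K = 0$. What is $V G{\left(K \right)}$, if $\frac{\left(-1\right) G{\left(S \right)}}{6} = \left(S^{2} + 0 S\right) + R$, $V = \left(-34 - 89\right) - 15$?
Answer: $7452$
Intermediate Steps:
$V = -138$ ($V = -123 - 15 = -138$)
$R = 9$
$G{\left(S \right)} = -54 - 6 S^{2}$ ($G{\left(S \right)} = - 6 \left(\left(S^{2} + 0 S\right) + 9\right) = - 6 \left(\left(S^{2} + 0\right) + 9\right) = - 6 \left(S^{2} + 9\right) = - 6 \left(9 + S^{2}\right) = -54 - 6 S^{2}$)
$V G{\left(K \right)} = - 138 \left(-54 - 6 \cdot 0^{2}\right) = - 138 \left(-54 - 0\right) = - 138 \left(-54 + 0\right) = \left(-138\right) \left(-54\right) = 7452$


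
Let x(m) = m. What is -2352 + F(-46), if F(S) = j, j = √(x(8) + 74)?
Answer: -2352 + √82 ≈ -2342.9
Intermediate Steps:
j = √82 (j = √(8 + 74) = √82 ≈ 9.0554)
F(S) = √82
-2352 + F(-46) = -2352 + √82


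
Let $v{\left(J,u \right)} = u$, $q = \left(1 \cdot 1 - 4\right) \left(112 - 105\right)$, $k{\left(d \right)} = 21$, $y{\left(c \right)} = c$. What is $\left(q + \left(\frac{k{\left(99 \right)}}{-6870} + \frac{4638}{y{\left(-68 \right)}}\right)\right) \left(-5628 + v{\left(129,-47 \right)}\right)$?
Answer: $\frac{1970873020}{3893} \approx 5.0626 \cdot 10^{5}$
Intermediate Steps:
$q = -21$ ($q = \left(1 - 4\right) 7 = \left(-3\right) 7 = -21$)
$\left(q + \left(\frac{k{\left(99 \right)}}{-6870} + \frac{4638}{y{\left(-68 \right)}}\right)\right) \left(-5628 + v{\left(129,-47 \right)}\right) = \left(-21 + \left(\frac{21}{-6870} + \frac{4638}{-68}\right)\right) \left(-5628 - 47\right) = \left(-21 + \left(21 \left(- \frac{1}{6870}\right) + 4638 \left(- \frac{1}{68}\right)\right)\right) \left(-5675\right) = \left(-21 - \frac{1327687}{19465}\right) \left(-5675\right) = \left(- \frac{1736452}{19465}\right) \left(-5675\right) = \frac{1970873020}{3893}$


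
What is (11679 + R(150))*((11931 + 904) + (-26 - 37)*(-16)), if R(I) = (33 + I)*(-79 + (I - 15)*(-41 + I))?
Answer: 37238597481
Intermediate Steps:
R(I) = (-79 + (-41 + I)*(-15 + I))*(33 + I) (R(I) = (33 + I)*(-79 + (-15 + I)*(-41 + I)) = (33 + I)*(-79 + (-41 + I)*(-15 + I)) = (-79 + (-41 + I)*(-15 + I))*(33 + I))
(11679 + R(150))*((11931 + 904) + (-26 - 37)*(-16)) = (11679 + (17688 + 150**3 - 1312*150 - 23*150**2))*((11931 + 904) + (-26 - 37)*(-16)) = (11679 + (17688 + 3375000 - 196800 - 23*22500))*(12835 - 63*(-16)) = (11679 + (17688 + 3375000 - 196800 - 517500))*(12835 + 1008) = (11679 + 2678388)*13843 = 2690067*13843 = 37238597481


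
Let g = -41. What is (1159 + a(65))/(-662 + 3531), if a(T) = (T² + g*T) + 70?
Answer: 2789/2869 ≈ 0.97212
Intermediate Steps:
a(T) = 70 + T² - 41*T (a(T) = (T² - 41*T) + 70 = 70 + T² - 41*T)
(1159 + a(65))/(-662 + 3531) = (1159 + (70 + 65² - 41*65))/(-662 + 3531) = (1159 + (70 + 4225 - 2665))/2869 = (1159 + 1630)*(1/2869) = 2789*(1/2869) = 2789/2869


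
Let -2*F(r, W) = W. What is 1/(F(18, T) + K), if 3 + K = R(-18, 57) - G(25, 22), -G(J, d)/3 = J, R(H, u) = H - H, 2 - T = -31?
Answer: 2/111 ≈ 0.018018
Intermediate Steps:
T = 33 (T = 2 - 1*(-31) = 2 + 31 = 33)
F(r, W) = -W/2
R(H, u) = 0
G(J, d) = -3*J
K = 72 (K = -3 + (0 - (-3)*25) = -3 + (0 - 1*(-75)) = -3 + (0 + 75) = -3 + 75 = 72)
1/(F(18, T) + K) = 1/(-½*33 + 72) = 1/(-33/2 + 72) = 1/(111/2) = 2/111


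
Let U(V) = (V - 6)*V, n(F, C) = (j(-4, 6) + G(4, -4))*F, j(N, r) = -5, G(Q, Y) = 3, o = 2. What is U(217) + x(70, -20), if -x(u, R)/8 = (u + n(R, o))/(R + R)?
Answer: 45809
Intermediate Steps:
n(F, C) = -2*F (n(F, C) = (-5 + 3)*F = -2*F)
x(u, R) = -4*(u - 2*R)/R (x(u, R) = -8*(u - 2*R)/(R + R) = -8*(u - 2*R)/(2*R) = -8*(u - 2*R)*1/(2*R) = -4*(u - 2*R)/R)
U(V) = V*(-6 + V) (U(V) = (-6 + V)*V = V*(-6 + V))
U(217) + x(70, -20) = 217*(-6 + 217) + (8 - 4*70/(-20)) = 217*211 + (8 - 4*70*(-1/20)) = 45787 + (8 + 14) = 45787 + 22 = 45809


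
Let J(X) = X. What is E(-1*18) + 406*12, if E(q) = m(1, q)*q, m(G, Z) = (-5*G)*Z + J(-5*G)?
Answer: 3342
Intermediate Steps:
m(G, Z) = -5*G - 5*G*Z (m(G, Z) = (-5*G)*Z - 5*G = -5*G*Z - 5*G = -5*G - 5*G*Z)
E(q) = q*(-5 - 5*q) (E(q) = (5*1*(-1 - q))*q = (-5 - 5*q)*q = q*(-5 - 5*q))
E(-1*18) + 406*12 = -5*(-1*18)*(1 - 1*18) + 406*12 = -5*(-18)*(1 - 18) + 4872 = -5*(-18)*(-17) + 4872 = -1530 + 4872 = 3342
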